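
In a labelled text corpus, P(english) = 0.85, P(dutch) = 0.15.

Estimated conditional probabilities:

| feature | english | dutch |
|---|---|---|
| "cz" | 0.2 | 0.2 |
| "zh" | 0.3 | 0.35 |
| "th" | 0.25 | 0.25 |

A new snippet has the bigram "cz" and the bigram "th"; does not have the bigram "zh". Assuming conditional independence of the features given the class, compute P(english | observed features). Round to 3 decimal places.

english: 0.85 × 0.2 × (1−0.3) × 0.25 = 0.02975
dutch: 0.15 × 0.2 × (1−0.35) × 0.25 = 0.004875
P(english | x) = 0.02975 / 0.034625 ≈ 0.859

0.859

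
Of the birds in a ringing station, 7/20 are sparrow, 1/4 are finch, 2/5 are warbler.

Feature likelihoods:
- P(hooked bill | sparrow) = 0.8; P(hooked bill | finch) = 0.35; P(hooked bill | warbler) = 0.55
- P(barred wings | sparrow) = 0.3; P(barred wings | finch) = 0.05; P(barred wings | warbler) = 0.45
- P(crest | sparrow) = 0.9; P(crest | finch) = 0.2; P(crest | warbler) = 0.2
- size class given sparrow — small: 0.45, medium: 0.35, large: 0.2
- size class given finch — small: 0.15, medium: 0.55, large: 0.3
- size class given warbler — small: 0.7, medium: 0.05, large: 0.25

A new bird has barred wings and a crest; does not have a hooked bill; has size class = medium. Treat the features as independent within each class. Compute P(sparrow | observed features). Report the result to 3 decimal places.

sparrow: 0.35 × (1−0.8) × 0.3 × 0.9 × 0.35 = 0.006615
finch: 0.25 × (1−0.35) × 0.05 × 0.2 × 0.55 = 0.00089375
warbler: 0.4 × (1−0.55) × 0.45 × 0.2 × 0.05 = 0.00081
P(sparrow | x) = 0.006615 / 0.00831875 ≈ 0.795

0.795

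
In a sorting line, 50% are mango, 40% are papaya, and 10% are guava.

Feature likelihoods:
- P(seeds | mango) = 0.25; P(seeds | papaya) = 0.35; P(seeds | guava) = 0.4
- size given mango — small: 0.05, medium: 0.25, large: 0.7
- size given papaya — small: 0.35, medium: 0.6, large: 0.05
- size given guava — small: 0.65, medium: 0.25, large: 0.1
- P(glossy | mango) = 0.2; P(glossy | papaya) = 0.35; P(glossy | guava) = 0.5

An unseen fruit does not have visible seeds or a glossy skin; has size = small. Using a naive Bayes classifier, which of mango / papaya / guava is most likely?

papaya

mango: 0.5 × (1−0.25) × 0.05 × (1−0.2) = 0.015
papaya: 0.4 × (1−0.35) × 0.35 × (1−0.35) = 0.05915
guava: 0.1 × (1−0.4) × 0.65 × (1−0.5) = 0.0195
Highest score → papaya.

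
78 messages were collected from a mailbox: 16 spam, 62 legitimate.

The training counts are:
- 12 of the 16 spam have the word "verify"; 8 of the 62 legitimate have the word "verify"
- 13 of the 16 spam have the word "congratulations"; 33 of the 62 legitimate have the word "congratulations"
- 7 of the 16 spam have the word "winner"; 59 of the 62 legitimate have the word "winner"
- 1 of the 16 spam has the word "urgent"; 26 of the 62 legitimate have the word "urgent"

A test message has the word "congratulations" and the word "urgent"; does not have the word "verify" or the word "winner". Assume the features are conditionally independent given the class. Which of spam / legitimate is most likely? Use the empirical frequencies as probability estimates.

legitimate

spam: (16/78) × (4/16) × (13/16) × (9/16) × (1/16) = 0.00146484375
legitimate: (62/78) × (54/62) × (33/62) × (3/62) × (26/62) ≈ 0.00747709
Highest score → legitimate.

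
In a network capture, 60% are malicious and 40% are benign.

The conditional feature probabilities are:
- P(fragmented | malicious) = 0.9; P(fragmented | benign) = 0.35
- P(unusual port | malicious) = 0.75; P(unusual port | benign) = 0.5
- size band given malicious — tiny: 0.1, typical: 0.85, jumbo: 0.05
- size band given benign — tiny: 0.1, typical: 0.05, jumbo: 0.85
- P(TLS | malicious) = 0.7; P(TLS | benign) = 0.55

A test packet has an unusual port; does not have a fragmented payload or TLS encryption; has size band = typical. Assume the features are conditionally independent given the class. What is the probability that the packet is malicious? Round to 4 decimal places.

0.7969

malicious: 0.6 × (1−0.9) × 0.75 × 0.85 × (1−0.7) = 0.011475
benign: 0.4 × (1−0.35) × 0.5 × 0.05 × (1−0.55) = 0.002925
P(malicious | x) = 0.011475 / 0.0144 ≈ 0.7969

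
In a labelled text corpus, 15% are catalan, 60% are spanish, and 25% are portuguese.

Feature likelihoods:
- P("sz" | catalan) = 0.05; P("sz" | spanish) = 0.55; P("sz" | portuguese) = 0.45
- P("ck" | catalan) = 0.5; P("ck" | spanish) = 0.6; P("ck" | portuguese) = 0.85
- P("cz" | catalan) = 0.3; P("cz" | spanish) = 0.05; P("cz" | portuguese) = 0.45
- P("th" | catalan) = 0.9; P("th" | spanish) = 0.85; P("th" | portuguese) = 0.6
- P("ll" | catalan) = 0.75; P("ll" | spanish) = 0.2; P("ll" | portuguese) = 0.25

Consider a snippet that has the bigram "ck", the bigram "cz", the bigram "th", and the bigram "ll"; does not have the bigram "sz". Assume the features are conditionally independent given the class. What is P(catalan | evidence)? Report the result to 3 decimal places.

catalan: 0.15 × (1−0.05) × 0.5 × 0.3 × 0.9 × 0.75 = 0.014428125
spanish: 0.6 × (1−0.55) × 0.6 × 0.05 × 0.85 × 0.2 = 0.001377
portuguese: 0.25 × (1−0.45) × 0.85 × 0.45 × 0.6 × 0.25 = 0.0078890625
P(catalan | x) = 0.014428125 / 0.0236941875 ≈ 0.609

0.609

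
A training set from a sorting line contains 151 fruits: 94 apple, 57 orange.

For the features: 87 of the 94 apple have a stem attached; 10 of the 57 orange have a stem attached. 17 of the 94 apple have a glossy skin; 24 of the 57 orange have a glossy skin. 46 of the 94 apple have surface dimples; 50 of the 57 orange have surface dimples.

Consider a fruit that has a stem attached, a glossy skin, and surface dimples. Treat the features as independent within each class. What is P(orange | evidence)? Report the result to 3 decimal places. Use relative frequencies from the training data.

0.324

apple: (94/151) × (87/94) × (17/94) × (46/94) ≈ 0.050991
orange: (57/151) × (10/57) × (24/57) × (50/57) ≈ 0.0244599
P(orange | x) = 0.0244599 / 0.0754509 ≈ 0.324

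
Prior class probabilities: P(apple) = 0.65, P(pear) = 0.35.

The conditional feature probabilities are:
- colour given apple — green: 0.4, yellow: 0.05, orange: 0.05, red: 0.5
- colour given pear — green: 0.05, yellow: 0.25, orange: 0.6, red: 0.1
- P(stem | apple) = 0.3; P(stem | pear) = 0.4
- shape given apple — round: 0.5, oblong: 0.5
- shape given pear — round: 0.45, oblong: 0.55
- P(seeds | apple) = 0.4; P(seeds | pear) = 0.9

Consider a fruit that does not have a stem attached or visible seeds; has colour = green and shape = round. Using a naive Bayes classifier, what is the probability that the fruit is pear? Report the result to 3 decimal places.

0.009

apple: 0.65 × 0.4 × (1−0.3) × 0.5 × (1−0.4) = 0.0546
pear: 0.35 × 0.05 × (1−0.4) × 0.45 × (1−0.9) = 0.0004725
P(pear | x) = 0.0004725 / 0.0550725 ≈ 0.009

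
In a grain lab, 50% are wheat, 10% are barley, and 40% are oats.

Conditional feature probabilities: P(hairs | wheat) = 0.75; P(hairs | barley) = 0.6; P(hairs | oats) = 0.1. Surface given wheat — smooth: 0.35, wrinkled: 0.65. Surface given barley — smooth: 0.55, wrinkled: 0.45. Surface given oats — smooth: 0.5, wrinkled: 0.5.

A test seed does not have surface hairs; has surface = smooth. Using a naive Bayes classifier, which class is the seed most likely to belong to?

wheat: 0.5 × (1−0.75) × 0.35 = 0.04375
barley: 0.1 × (1−0.6) × 0.55 = 0.022
oats: 0.4 × (1−0.1) × 0.5 = 0.18
Highest score → oats.

oats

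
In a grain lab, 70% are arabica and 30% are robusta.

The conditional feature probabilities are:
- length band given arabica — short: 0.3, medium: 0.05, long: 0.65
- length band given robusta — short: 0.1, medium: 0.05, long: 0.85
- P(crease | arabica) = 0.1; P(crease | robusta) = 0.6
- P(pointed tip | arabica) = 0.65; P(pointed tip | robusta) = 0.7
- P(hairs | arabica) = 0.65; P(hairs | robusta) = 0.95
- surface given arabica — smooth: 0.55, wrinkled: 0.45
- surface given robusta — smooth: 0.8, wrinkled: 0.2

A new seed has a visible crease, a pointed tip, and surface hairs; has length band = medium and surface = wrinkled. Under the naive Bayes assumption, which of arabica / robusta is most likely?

robusta

arabica: 0.7 × 0.05 × 0.1 × 0.65 × 0.65 × 0.45 = 0.0006654375
robusta: 0.3 × 0.05 × 0.6 × 0.7 × 0.95 × 0.2 = 0.001197
Highest score → robusta.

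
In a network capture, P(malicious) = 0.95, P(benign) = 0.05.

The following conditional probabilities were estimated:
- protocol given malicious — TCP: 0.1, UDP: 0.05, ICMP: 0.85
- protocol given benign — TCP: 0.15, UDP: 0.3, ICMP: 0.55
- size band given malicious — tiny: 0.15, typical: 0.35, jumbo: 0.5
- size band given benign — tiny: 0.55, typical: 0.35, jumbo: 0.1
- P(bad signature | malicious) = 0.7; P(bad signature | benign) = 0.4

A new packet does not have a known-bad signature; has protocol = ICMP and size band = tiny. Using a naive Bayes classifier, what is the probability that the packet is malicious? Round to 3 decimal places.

0.800

malicious: 0.95 × 0.85 × 0.15 × (1−0.7) = 0.0363375
benign: 0.05 × 0.55 × 0.55 × (1−0.4) = 0.009075
P(malicious | x) = 0.0363375 / 0.0454125 ≈ 0.800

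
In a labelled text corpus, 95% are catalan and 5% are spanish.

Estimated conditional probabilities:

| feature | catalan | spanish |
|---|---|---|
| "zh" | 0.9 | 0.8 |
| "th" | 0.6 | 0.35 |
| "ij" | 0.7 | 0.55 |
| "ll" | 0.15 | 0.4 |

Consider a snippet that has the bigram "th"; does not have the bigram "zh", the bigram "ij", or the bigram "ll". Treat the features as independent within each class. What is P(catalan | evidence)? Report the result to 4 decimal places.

0.9390

catalan: 0.95 × (1−0.9) × 0.6 × (1−0.7) × (1−0.15) = 0.014535
spanish: 0.05 × (1−0.8) × 0.35 × (1−0.55) × (1−0.4) = 0.000945
P(catalan | x) = 0.014535 / 0.01548 ≈ 0.9390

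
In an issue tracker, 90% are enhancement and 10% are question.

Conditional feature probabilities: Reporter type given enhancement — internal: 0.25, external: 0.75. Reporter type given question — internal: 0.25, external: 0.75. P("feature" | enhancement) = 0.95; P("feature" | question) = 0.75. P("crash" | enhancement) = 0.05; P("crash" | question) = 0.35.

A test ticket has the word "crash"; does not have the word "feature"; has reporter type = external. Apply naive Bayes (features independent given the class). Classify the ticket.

enhancement: 0.9 × 0.75 × (1−0.95) × 0.05 = 0.0016875
question: 0.1 × 0.75 × (1−0.75) × 0.35 = 0.0065625
Highest score → question.

question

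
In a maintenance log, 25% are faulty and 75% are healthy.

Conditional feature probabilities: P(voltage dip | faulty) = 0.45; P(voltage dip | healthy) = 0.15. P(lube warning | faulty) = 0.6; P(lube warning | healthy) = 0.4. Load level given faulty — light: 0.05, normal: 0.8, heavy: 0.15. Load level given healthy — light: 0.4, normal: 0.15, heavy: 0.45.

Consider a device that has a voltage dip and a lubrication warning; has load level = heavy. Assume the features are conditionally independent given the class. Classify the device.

healthy

faulty: 0.25 × 0.45 × 0.6 × 0.15 = 0.010125
healthy: 0.75 × 0.15 × 0.4 × 0.45 = 0.02025
Highest score → healthy.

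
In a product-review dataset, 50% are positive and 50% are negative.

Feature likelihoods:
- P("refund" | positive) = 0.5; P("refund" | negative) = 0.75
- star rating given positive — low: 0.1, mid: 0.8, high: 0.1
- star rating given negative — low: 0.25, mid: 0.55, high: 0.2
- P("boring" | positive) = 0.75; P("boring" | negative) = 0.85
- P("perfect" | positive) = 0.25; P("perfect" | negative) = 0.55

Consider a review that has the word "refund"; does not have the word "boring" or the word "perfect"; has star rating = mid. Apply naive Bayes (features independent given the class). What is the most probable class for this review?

positive

positive: 0.5 × 0.5 × 0.8 × (1−0.75) × (1−0.25) = 0.0375
negative: 0.5 × 0.75 × 0.55 × (1−0.85) × (1−0.55) = 0.013921875
Highest score → positive.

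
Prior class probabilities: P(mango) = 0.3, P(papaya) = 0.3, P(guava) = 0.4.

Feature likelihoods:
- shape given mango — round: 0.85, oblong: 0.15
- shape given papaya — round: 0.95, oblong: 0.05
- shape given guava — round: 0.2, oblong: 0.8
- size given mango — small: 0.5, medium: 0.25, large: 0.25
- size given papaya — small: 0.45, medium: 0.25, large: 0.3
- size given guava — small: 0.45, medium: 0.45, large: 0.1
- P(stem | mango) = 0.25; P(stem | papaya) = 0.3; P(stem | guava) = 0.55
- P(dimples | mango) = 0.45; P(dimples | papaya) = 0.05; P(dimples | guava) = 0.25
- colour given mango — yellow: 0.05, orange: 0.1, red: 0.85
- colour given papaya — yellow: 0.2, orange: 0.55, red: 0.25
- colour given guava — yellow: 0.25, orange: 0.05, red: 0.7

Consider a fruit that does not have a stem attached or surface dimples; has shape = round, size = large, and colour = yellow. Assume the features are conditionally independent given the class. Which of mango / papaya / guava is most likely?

mango: 0.3 × 0.85 × 0.25 × (1−0.25) × (1−0.45) × 0.05 = 0.00131484375
papaya: 0.3 × 0.95 × 0.3 × (1−0.3) × (1−0.05) × 0.2 = 0.0113715
guava: 0.4 × 0.2 × 0.1 × (1−0.55) × (1−0.25) × 0.25 = 0.000675
Highest score → papaya.

papaya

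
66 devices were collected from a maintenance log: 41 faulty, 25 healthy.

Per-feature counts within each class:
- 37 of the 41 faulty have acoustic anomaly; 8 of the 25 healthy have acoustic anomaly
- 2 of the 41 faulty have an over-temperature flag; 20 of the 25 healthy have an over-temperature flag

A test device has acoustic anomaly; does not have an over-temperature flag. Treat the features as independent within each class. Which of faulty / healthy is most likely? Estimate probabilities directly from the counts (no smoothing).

faulty

faulty: (41/66) × (37/41) × (39/41) ≈ 0.533259
healthy: (25/66) × (8/25) × (5/25) ≈ 0.0242424
Highest score → faulty.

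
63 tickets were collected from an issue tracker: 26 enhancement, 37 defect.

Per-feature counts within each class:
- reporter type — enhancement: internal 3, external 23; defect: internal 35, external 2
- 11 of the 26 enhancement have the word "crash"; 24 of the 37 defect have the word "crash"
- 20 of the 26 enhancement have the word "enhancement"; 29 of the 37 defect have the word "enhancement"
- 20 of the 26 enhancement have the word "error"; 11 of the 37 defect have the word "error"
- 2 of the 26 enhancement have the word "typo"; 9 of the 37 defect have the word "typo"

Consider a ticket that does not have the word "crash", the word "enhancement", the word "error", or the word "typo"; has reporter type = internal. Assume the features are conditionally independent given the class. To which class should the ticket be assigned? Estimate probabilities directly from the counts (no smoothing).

enhancement: (26/63) × (3/26) × (15/26) × (6/26) × (6/26) × (24/26) ≈ 0.00135049
defect: (37/63) × (35/37) × (13/37) × (8/37) × (26/37) × (28/37) ≈ 0.0224432
Highest score → defect.

defect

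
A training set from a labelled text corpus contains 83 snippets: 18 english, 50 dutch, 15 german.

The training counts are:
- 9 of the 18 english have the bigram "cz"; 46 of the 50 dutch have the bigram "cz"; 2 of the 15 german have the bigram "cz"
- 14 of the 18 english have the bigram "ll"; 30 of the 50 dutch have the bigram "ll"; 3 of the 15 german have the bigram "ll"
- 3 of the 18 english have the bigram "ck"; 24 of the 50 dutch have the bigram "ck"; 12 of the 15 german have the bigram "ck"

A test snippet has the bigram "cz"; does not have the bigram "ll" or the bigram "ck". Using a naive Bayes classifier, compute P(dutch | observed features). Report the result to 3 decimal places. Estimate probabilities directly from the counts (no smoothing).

0.828

english: (18/83) × (9/18) × (4/18) × (15/18) ≈ 0.0200803
dutch: (50/83) × (46/50) × (20/50) × (26/50) ≈ 0.115277
german: (15/83) × (2/15) × (12/15) × (3/15) ≈ 0.00385542
P(dutch | x) = 0.115277 / 0.13921272 ≈ 0.828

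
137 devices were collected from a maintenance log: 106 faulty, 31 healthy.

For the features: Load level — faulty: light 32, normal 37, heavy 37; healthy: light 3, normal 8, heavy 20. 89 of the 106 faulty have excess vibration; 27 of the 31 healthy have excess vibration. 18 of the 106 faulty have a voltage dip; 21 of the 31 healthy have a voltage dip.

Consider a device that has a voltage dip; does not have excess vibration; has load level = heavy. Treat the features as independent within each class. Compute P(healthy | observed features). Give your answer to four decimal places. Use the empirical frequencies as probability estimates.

0.6344

faulty: (106/137) × (37/106) × (17/106) × (18/106) ≈ 0.00735514
healthy: (31/137) × (20/31) × (4/31) × (21/31) ≈ 0.0127604
P(healthy | x) = 0.0127604 / 0.02011554 ≈ 0.6344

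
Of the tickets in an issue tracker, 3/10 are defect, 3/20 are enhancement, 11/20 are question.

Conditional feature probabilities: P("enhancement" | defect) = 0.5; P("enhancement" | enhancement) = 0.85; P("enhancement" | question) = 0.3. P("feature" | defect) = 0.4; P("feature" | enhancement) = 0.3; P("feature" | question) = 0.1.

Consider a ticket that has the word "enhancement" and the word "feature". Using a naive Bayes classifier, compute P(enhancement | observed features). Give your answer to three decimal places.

0.333

defect: 0.3 × 0.5 × 0.4 = 0.06
enhancement: 0.15 × 0.85 × 0.3 = 0.03825
question: 0.55 × 0.3 × 0.1 = 0.0165
P(enhancement | x) = 0.03825 / 0.11475 ≈ 0.333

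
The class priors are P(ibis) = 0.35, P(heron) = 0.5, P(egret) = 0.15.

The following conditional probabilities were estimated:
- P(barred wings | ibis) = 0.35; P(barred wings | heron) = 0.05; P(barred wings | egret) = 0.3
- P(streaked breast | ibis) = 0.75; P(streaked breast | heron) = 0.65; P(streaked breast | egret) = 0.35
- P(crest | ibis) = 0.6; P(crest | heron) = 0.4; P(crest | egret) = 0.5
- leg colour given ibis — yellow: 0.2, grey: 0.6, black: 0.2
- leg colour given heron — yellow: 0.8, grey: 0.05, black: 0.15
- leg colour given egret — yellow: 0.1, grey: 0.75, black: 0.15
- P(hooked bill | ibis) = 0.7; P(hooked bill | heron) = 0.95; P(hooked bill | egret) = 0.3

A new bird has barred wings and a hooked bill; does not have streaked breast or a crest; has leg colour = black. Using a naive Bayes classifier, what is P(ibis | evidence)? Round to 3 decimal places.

ibis: 0.35 × 0.35 × (1−0.75) × (1−0.6) × 0.2 × 0.7 = 0.001715
heron: 0.5 × 0.05 × (1−0.65) × (1−0.4) × 0.15 × 0.95 = 0.000748125
egret: 0.15 × 0.3 × (1−0.35) × (1−0.5) × 0.15 × 0.3 = 0.000658125
P(ibis | x) = 0.001715 / 0.00312125 ≈ 0.549

0.549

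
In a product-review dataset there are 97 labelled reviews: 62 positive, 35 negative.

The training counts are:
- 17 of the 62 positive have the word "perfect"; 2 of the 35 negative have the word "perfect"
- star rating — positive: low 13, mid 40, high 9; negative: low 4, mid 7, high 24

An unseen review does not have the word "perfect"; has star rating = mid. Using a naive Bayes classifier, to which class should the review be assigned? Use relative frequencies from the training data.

positive: (62/97) × (45/62) × (40/62) ≈ 0.299302
negative: (35/97) × (33/35) × (7/35) ≈ 0.0680412
Highest score → positive.

positive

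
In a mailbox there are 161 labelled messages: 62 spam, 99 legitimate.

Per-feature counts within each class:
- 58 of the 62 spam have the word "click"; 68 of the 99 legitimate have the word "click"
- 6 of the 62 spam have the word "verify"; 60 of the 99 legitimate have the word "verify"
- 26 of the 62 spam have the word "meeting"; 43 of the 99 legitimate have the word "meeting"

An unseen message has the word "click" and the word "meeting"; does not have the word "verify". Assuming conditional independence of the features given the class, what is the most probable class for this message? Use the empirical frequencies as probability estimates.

spam

spam: (62/161) × (58/62) × (56/62) × (26/62) ≈ 0.136452
legitimate: (99/161) × (68/99) × (39/99) × (43/99) ≈ 0.0722679
Highest score → spam.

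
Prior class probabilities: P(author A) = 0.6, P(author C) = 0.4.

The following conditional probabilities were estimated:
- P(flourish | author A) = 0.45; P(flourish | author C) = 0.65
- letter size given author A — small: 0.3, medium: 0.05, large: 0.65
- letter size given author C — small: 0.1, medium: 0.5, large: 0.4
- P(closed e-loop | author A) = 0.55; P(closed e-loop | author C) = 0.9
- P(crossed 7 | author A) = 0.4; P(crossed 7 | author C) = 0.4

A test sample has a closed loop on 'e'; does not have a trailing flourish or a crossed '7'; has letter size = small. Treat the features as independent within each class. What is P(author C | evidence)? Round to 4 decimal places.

0.1879

author A: 0.6 × (1−0.45) × 0.3 × 0.55 × (1−0.4) = 0.03267
author C: 0.4 × (1−0.65) × 0.1 × 0.9 × (1−0.4) = 0.00756
P(author C | x) = 0.00756 / 0.04023 ≈ 0.1879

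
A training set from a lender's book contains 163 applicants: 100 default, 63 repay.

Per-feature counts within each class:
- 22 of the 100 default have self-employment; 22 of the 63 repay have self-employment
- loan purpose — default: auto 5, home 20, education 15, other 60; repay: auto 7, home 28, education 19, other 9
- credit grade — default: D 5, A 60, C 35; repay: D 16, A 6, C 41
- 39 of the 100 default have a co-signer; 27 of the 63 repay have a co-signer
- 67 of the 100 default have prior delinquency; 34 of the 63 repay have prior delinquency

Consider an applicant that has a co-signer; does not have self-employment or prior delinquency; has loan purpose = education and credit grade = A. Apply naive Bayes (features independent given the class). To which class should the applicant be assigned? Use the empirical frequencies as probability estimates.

default: (100/163) × (78/100) × (15/100) × (60/100) × (39/100) × (33/100) ≈ 0.00554279
repay: (63/163) × (41/63) × (19/63) × (6/63) × (27/63) × (29/63) ≈ 0.00142528
Highest score → default.

default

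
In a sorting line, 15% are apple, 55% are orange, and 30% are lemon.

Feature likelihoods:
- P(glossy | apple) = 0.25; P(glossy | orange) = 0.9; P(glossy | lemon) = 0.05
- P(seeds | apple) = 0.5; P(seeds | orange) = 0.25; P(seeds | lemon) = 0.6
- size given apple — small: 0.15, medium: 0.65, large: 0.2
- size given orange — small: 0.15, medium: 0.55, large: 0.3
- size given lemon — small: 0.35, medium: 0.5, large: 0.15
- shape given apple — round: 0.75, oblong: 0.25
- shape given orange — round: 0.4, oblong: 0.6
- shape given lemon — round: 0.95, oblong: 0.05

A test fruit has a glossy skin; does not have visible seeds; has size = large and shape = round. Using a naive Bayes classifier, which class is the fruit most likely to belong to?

apple: 0.15 × 0.25 × (1−0.5) × 0.2 × 0.75 = 0.0028125
orange: 0.55 × 0.9 × (1−0.25) × 0.3 × 0.4 = 0.04455
lemon: 0.3 × 0.05 × (1−0.6) × 0.15 × 0.95 = 0.000855
Highest score → orange.

orange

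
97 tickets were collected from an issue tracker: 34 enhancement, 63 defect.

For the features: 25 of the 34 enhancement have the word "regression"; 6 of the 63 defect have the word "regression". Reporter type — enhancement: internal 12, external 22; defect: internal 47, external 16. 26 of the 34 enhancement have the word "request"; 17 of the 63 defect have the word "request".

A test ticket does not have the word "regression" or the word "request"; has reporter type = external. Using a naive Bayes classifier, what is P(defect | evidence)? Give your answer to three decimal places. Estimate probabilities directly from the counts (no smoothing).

0.885

enhancement: (34/97) × (9/34) × (22/34) × (8/34) ≈ 0.0141262
defect: (63/97) × (57/63) × (16/63) × (46/63) ≈ 0.108968
P(defect | x) = 0.108968 / 0.1230942 ≈ 0.885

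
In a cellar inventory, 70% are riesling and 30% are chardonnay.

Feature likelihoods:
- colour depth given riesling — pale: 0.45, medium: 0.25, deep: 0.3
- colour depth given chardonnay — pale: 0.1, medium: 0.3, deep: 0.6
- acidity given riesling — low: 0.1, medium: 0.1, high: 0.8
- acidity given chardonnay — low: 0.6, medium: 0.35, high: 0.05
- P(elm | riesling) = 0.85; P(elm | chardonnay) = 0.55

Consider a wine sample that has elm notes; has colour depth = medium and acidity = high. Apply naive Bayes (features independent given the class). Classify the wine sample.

riesling

riesling: 0.7 × 0.25 × 0.8 × 0.85 = 0.119
chardonnay: 0.3 × 0.3 × 0.05 × 0.55 = 0.002475
Highest score → riesling.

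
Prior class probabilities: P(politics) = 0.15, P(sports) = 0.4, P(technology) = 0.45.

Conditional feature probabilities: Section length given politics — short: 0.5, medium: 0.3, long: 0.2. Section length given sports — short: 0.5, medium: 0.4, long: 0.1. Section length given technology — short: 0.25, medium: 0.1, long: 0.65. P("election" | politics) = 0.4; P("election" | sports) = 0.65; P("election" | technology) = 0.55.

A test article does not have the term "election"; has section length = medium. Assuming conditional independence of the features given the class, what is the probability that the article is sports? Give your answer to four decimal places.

politics: 0.15 × 0.3 × (1−0.4) = 0.027
sports: 0.4 × 0.4 × (1−0.65) = 0.056
technology: 0.45 × 0.1 × (1−0.55) = 0.02025
P(sports | x) = 0.056 / 0.10325 ≈ 0.5424

0.5424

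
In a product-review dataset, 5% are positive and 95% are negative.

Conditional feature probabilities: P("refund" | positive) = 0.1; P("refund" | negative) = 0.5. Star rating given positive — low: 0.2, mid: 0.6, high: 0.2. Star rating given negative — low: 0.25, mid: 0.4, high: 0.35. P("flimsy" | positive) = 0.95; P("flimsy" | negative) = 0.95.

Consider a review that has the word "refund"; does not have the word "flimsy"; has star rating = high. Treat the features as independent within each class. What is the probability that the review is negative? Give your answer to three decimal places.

0.994

positive: 0.05 × 0.1 × 0.2 × (1−0.95) = 0.00005
negative: 0.95 × 0.5 × 0.35 × (1−0.95) = 0.0083125
P(negative | x) = 0.0083125 / 0.0083625 ≈ 0.994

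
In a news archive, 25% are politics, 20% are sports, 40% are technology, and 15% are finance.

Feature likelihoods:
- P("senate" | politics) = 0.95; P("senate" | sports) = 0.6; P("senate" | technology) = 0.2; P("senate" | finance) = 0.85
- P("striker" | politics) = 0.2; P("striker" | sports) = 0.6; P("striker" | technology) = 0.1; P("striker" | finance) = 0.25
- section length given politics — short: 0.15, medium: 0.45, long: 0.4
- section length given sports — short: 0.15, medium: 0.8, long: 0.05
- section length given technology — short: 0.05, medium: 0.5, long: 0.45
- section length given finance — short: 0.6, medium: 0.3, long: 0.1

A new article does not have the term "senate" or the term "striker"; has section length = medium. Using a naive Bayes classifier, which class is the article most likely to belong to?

technology

politics: 0.25 × (1−0.95) × (1−0.2) × 0.45 = 0.0045
sports: 0.2 × (1−0.6) × (1−0.6) × 0.8 = 0.0256
technology: 0.4 × (1−0.2) × (1−0.1) × 0.5 = 0.144
finance: 0.15 × (1−0.85) × (1−0.25) × 0.3 = 0.0050625
Highest score → technology.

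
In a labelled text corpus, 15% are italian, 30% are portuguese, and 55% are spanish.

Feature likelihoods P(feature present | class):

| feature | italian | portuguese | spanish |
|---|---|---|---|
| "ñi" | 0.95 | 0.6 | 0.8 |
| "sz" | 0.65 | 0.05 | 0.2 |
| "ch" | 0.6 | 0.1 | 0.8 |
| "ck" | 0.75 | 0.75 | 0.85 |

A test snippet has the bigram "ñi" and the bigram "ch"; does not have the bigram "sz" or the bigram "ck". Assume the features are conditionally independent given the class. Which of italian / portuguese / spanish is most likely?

italian: 0.15 × 0.95 × (1−0.65) × 0.6 × (1−0.75) = 0.00748125
portuguese: 0.3 × 0.6 × (1−0.05) × 0.1 × (1−0.75) = 0.004275
spanish: 0.55 × 0.8 × (1−0.2) × 0.8 × (1−0.85) = 0.04224
Highest score → spanish.

spanish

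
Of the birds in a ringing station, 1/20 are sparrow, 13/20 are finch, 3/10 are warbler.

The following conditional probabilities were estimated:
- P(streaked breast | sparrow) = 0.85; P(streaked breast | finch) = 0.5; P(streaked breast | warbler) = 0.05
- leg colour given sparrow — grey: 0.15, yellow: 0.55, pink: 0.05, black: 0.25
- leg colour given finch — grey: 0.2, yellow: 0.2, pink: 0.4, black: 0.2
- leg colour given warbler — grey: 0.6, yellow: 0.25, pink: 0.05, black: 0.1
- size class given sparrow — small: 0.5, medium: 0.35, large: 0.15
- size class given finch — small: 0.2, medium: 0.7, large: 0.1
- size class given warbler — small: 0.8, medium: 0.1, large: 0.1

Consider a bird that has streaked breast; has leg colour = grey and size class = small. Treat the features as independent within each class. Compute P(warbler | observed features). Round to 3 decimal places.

0.308

sparrow: 0.05 × 0.85 × 0.15 × 0.5 = 0.0031875
finch: 0.65 × 0.5 × 0.2 × 0.2 = 0.013
warbler: 0.3 × 0.05 × 0.6 × 0.8 = 0.0072
P(warbler | x) = 0.0072 / 0.0233875 ≈ 0.308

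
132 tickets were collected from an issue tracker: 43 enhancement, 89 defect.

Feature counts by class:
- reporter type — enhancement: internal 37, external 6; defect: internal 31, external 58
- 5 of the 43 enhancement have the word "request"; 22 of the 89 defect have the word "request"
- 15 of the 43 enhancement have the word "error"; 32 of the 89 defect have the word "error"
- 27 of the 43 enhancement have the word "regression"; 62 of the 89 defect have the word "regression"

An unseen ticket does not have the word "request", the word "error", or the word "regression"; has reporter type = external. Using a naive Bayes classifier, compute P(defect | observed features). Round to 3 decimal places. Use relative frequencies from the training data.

enhancement: (43/132) × (6/43) × (38/43) × (28/43) × (16/43) ≈ 0.00973271
defect: (89/132) × (58/89) × (67/89) × (57/89) × (27/89) ≈ 0.0642684
P(defect | x) = 0.0642684 / 0.07400111 ≈ 0.868

0.868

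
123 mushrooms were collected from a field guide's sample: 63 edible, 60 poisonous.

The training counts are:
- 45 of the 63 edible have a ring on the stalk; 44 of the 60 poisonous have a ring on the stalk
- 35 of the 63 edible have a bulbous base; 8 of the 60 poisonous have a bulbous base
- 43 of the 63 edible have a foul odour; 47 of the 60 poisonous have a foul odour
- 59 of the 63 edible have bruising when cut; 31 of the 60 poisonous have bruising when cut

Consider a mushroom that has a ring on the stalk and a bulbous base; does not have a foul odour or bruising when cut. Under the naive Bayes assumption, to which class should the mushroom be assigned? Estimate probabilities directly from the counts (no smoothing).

poisonous

edible: (63/123) × (45/63) × (35/63) × (20/63) × (4/63) ≈ 0.00409679
poisonous: (60/123) × (44/60) × (8/60) × (13/60) × (29/60) ≈ 0.00499488
Highest score → poisonous.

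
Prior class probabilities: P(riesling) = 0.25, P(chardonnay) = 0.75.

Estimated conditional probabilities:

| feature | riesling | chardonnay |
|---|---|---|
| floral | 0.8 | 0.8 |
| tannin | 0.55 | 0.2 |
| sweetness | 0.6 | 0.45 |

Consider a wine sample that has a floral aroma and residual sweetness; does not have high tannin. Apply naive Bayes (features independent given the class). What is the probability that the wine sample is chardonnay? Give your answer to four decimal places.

riesling: 0.25 × 0.8 × (1−0.55) × 0.6 = 0.054
chardonnay: 0.75 × 0.8 × (1−0.2) × 0.45 = 0.216
P(chardonnay | x) = 0.216 / 0.27 ≈ 0.8000

0.8000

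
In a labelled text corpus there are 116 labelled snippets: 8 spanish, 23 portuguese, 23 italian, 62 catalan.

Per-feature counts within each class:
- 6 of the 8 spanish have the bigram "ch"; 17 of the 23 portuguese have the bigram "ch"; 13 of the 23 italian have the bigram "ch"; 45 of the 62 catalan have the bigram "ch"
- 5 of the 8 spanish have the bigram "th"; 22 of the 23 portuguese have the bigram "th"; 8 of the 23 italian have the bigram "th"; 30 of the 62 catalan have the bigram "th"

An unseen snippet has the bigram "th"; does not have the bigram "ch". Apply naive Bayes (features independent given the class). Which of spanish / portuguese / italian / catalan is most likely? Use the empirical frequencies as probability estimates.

catalan

spanish: (8/116) × (2/8) × (5/8) ≈ 0.0107759
portuguese: (23/116) × (6/23) × (22/23) ≈ 0.0494753
italian: (23/116) × (10/23) × (8/23) ≈ 0.029985
catalan: (62/116) × (17/62) × (30/62) ≈ 0.0709121
Highest score → catalan.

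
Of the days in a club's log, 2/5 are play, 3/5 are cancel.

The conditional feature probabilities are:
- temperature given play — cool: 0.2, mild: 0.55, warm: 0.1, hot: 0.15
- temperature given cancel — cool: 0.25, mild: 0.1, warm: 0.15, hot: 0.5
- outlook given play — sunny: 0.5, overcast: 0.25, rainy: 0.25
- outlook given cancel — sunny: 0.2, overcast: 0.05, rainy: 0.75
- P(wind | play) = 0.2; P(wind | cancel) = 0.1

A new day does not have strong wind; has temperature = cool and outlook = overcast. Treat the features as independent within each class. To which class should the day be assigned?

play: 0.4 × 0.2 × 0.25 × (1−0.2) = 0.016
cancel: 0.6 × 0.25 × 0.05 × (1−0.1) = 0.00675
Highest score → play.

play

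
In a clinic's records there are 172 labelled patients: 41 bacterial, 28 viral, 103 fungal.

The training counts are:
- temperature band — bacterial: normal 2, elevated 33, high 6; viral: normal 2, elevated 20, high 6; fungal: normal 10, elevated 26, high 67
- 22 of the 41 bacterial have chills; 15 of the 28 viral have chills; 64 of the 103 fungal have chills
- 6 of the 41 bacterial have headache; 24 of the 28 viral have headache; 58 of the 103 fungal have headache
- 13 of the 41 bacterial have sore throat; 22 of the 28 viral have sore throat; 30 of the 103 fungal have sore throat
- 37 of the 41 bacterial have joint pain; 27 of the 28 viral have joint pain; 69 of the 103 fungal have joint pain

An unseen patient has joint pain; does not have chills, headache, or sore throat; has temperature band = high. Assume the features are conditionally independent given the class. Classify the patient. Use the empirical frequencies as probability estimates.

bacterial: (41/172) × (6/41) × (19/41) × (35/41) × (28/41) × (37/41) ≈ 0.00850489
viral: (28/172) × (6/28) × (13/28) × (4/28) × (6/28) × (27/28) ≈ 0.000478089
fungal: (103/172) × (67/103) × (39/103) × (45/103) × (73/103) × (69/103) ≈ 0.0305947
Highest score → fungal.

fungal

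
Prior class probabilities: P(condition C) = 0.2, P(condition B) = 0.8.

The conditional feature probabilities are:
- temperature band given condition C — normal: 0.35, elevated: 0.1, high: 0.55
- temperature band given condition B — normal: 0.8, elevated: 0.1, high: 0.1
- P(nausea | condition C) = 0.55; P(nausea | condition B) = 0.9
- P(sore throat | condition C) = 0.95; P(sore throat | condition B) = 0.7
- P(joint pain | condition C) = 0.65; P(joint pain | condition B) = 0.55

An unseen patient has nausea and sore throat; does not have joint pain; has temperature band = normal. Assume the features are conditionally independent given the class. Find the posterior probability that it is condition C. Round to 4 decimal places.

condition C: 0.2 × 0.35 × 0.55 × 0.95 × (1−0.65) = 0.01280125
condition B: 0.8 × 0.8 × 0.9 × 0.7 × (1−0.55) = 0.18144
P(condition C | x) = 0.01280125 / 0.19424125 ≈ 0.0659

0.0659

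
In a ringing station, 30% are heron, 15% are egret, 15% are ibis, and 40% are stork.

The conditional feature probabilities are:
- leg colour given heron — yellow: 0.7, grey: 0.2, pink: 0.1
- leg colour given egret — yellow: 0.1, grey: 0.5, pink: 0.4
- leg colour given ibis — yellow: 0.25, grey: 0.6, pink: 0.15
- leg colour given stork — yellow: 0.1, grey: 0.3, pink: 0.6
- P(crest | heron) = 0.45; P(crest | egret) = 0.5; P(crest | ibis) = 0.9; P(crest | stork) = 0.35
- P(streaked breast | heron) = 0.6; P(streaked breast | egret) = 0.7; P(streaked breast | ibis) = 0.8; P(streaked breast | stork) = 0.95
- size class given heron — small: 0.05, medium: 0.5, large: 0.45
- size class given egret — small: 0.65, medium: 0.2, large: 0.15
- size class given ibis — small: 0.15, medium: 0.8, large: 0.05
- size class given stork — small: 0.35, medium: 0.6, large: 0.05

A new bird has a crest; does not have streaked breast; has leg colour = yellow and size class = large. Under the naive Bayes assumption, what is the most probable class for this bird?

heron

heron: 0.3 × 0.7 × 0.45 × (1−0.6) × 0.45 = 0.01701
egret: 0.15 × 0.1 × 0.5 × (1−0.7) × 0.15 = 0.0003375
ibis: 0.15 × 0.25 × 0.9 × (1−0.8) × 0.05 = 0.0003375
stork: 0.4 × 0.1 × 0.35 × (1−0.95) × 0.05 = 0.000035
Highest score → heron.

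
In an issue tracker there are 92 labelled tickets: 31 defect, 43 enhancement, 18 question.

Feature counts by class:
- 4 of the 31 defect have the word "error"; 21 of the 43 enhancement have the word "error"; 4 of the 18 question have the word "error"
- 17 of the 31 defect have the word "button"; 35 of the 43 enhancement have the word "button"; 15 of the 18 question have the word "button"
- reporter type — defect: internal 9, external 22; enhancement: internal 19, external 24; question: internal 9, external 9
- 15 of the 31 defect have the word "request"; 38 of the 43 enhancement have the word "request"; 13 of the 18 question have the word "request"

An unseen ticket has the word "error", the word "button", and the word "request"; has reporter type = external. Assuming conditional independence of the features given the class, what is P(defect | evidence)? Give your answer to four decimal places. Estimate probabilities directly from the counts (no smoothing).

defect: (31/92) × (4/31) × (17/31) × (22/31) × (15/31) ≈ 0.00818747
enhancement: (43/92) × (21/43) × (35/43) × (24/43) × (38/43) ≈ 0.0916408
question: (18/92) × (4/18) × (15/18) × (9/18) × (13/18) ≈ 0.0130837
P(defect | x) = 0.00818747 / 0.11291197 ≈ 0.0725

0.0725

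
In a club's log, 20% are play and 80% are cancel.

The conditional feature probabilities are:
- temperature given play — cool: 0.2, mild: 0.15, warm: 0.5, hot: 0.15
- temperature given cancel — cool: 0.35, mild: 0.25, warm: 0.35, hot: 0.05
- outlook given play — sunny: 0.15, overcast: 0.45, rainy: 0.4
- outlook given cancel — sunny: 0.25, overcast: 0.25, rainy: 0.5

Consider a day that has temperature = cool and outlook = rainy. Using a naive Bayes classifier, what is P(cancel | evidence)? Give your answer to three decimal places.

0.897

play: 0.2 × 0.2 × 0.4 = 0.016
cancel: 0.8 × 0.35 × 0.5 = 0.14
P(cancel | x) = 0.14 / 0.156 ≈ 0.897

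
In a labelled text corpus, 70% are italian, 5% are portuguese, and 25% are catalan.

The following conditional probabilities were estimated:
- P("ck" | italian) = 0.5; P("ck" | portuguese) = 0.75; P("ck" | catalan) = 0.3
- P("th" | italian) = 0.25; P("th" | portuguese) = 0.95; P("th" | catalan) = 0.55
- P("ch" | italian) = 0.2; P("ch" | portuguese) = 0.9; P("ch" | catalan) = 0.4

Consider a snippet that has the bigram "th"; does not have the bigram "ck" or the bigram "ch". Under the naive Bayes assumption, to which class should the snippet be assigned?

italian: 0.7 × (1−0.5) × 0.25 × (1−0.2) = 0.07
portuguese: 0.05 × (1−0.75) × 0.95 × (1−0.9) = 0.0011875
catalan: 0.25 × (1−0.3) × 0.55 × (1−0.4) = 0.05775
Highest score → italian.

italian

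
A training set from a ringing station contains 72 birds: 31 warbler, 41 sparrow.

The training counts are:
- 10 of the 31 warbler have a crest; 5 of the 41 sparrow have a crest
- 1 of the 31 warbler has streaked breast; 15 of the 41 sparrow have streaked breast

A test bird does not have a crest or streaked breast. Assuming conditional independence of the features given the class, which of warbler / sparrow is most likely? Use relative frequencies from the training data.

warbler: (31/72) × (21/31) × (30/31) ≈ 0.282258
sparrow: (41/72) × (36/41) × (26/41) ≈ 0.317073
Highest score → sparrow.

sparrow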